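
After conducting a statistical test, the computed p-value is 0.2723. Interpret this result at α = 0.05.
Since p = 0.2723 > α = 0.05, fail to reject H₀.
There is insufficient evidence to reject the null hypothesis; the result is not statistically significant at the 0.05 level.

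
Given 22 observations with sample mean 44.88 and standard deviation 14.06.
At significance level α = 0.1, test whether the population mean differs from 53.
One-sample t-test:
H₀: μ = 53
H₁: μ ≠ 53
df = n - 1 = 21
t = (x̄ - μ₀) / (s/√n) = (44.88 - 53) / (14.06/√22) = -2.709
p-value = 0.0131

Since p-value < α = 0.1, we reject H₀.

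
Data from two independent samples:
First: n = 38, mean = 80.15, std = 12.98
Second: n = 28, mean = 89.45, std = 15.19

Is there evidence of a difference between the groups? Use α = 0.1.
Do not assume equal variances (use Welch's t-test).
Welch's two-sample t-test:
H₀: μ₁ = μ₂
H₁: μ₁ ≠ μ₂
s₁²/n₁ = 12.98²/38 = 4.4337,  s₂²/n₂ = 15.19²/28 = 8.2406
SE = √(s₁²/n₁ + s₂²/n₂) = √(4.4337 + 8.2406) = 3.5601
df (Welch-Satterthwaite) = (s₁²/n₁ + s₂²/n₂)² / [(s₁²/n₁)²/(n₁-1) + (s₂²/n₂)²/(n₂-1)] ≈ 52.73
t = (x̄₁ - x̄₂) / SE = (80.15 - 89.45) / 3.5601 = -9.30 / 3.5601 = -2.612
p-value = 0.0117

Since p-value < α = 0.1, we reject H₀.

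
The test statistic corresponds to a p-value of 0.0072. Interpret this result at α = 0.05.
Since p = 0.0072 < α = 0.05, reject H₀.
There is sufficient evidence to reject the null hypothesis; the result is statistically significant at the 0.05 level.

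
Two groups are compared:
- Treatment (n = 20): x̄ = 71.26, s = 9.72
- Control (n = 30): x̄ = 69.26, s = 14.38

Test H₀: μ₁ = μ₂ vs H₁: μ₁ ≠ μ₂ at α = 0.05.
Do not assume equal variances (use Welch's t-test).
Welch's two-sample t-test:
H₀: μ₁ = μ₂
H₁: μ₁ ≠ μ₂
s₁²/n₁ = 9.72²/20 = 4.7239,  s₂²/n₂ = 14.38²/30 = 6.8928
SE = √(s₁²/n₁ + s₂²/n₂) = √(4.7239 + 6.8928) = 3.4083
df (Welch-Satterthwaite) = (s₁²/n₁ + s₂²/n₂)² / [(s₁²/n₁)²/(n₁-1) + (s₂²/n₂)²/(n₂-1)] ≈ 47.98
t = (x̄₁ - x̄₂) / SE = (71.26 - 69.26) / 3.4083 = 2.00 / 3.4083 = 0.587
p-value = 0.5601

Since p-value > α = 0.05, we fail to reject H₀.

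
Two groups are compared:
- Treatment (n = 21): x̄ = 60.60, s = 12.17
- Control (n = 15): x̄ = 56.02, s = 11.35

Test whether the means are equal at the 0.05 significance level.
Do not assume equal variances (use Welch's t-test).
Welch's two-sample t-test:
H₀: μ₁ = μ₂
H₁: μ₁ ≠ μ₂
s₁²/n₁ = 12.17²/21 = 7.0528,  s₂²/n₂ = 11.35²/15 = 8.5882
SE = √(s₁²/n₁ + s₂²/n₂) = √(7.0528 + 8.5882) = 3.9549
df (Welch-Satterthwaite) = (s₁²/n₁ + s₂²/n₂)² / [(s₁²/n₁)²/(n₁-1) + (s₂²/n₂)²/(n₂-1)] ≈ 31.54
t = (x̄₁ - x̄₂) / SE = (60.60 - 56.02) / 3.9549 = 4.58 / 3.9549 = 1.158
p-value = 0.2555

Since p-value > α = 0.05, we fail to reject H₀.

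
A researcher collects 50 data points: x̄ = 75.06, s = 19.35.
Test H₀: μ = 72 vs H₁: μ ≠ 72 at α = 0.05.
One-sample t-test:
H₀: μ = 72
H₁: μ ≠ 72
df = n - 1 = 49
t = (x̄ - μ₀) / (s/√n) = (75.06 - 72) / (19.35/√50) = 1.118
p-value = 0.2689

Since p-value > α = 0.05, we fail to reject H₀.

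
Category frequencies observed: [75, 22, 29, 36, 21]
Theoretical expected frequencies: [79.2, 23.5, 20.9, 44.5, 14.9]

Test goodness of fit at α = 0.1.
Chi-square goodness of fit test:
H₀: observed counts match expected distribution
H₁: observed counts differ from expected distribution
df = k - 1 = 4
χ² = Σ(O - E)²/E
   = (75 - 79.2)²/79.2 + (22 - 23.5)²/23.5 + (29 - 20.9)²/20.9 + (36 - 44.5)²/44.5 + (21 - 14.9)²/14.9
   = 0.223 + 0.096 + 3.139 + 1.624 + 2.497
   = 7.58
p-value = 0.1083

Since p-value > α = 0.1, we fail to reject H₀.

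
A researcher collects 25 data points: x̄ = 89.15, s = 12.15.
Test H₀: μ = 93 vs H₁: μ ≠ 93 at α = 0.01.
One-sample t-test:
H₀: μ = 93
H₁: μ ≠ 93
df = n - 1 = 24
t = (x̄ - μ₀) / (s/√n) = (89.15 - 93) / (12.15/√25) = -1.584
p-value = 0.1262

Since p-value > α = 0.01, we fail to reject H₀.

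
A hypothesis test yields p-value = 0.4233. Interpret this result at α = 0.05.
Since p = 0.4233 > α = 0.05, fail to reject H₀.
There is insufficient evidence to reject the null hypothesis; the result is not statistically significant at the 0.05 level.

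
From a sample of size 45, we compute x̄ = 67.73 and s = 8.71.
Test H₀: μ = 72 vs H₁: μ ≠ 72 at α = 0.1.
One-sample t-test:
H₀: μ = 72
H₁: μ ≠ 72
df = n - 1 = 44
t = (x̄ - μ₀) / (s/√n) = (67.73 - 72) / (8.71/√45) = -3.289
p-value = 0.0020

Since p-value < α = 0.1, we reject H₀.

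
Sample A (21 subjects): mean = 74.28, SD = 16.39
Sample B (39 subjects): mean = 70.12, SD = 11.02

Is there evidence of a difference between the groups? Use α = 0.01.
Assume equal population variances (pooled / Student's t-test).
Student's two-sample t-test (equal variances):
H₀: μ₁ = μ₂
H₁: μ₁ ≠ μ₂
df = n₁ + n₂ - 2 = 58
Pooled variance s_p² = [(n₁-1)s₁² + (n₂-1)s₂²] / (n₁ + n₂ - 2) = [(20)(16.39²) + (38)(11.02²)] / 58 = 172.1962
SE = √(s_p²(1/n₁ + 1/n₂)) = √(172.1962 × (1/21 + 1/39)) = 3.5518
t = (x̄₁ - x̄₂) / SE = (74.28 - 70.12) / 3.5518 = 4.16 / 3.5518 = 1.171
p-value = 0.2463

Since p-value > α = 0.01, we fail to reject H₀.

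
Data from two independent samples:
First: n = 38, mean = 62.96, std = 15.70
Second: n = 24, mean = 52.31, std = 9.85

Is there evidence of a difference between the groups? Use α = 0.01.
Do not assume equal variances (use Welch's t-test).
Welch's two-sample t-test:
H₀: μ₁ = μ₂
H₁: μ₁ ≠ μ₂
s₁²/n₁ = 15.70²/38 = 6.4866,  s₂²/n₂ = 9.85²/24 = 4.0426
SE = √(s₁²/n₁ + s₂²/n₂) = √(6.4866 + 4.0426) = 3.2449
df (Welch-Satterthwaite) = (s₁²/n₁ + s₂²/n₂)² / [(s₁²/n₁)²/(n₁-1) + (s₂²/n₂)²/(n₂-1)] ≈ 60.00
t = (x̄₁ - x̄₂) / SE = (62.96 - 52.31) / 3.2449 = 10.65 / 3.2449 = 3.282
p-value = 0.0017

Since p-value < α = 0.01, we reject H₀.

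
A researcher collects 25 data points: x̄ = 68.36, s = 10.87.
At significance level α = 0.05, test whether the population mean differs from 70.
One-sample t-test:
H₀: μ = 70
H₁: μ ≠ 70
df = n - 1 = 24
t = (x̄ - μ₀) / (s/√n) = (68.36 - 70) / (10.87/√25) = -0.754
p-value = 0.4580

Since p-value > α = 0.05, we fail to reject H₀.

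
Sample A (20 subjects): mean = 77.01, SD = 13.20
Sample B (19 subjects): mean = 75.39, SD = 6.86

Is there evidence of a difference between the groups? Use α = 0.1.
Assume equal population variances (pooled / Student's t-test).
Student's two-sample t-test (equal variances):
H₀: μ₁ = μ₂
H₁: μ₁ ≠ μ₂
df = n₁ + n₂ - 2 = 37
Pooled variance s_p² = [(n₁-1)s₁² + (n₂-1)s₂²] / (n₁ + n₂ - 2) = [(19)(13.20²) + (18)(6.86²)] / 37 = 112.3685
SE = √(s_p²(1/n₁ + 1/n₂)) = √(112.3685 × (1/20 + 1/19)) = 3.3960
t = (x̄₁ - x̄₂) / SE = (77.01 - 75.39) / 3.3960 = 1.62 / 3.3960 = 0.477
p-value = 0.6361

Since p-value > α = 0.1, we fail to reject H₀.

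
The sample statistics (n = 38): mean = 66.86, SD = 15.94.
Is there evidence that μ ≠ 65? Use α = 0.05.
One-sample t-test:
H₀: μ = 65
H₁: μ ≠ 65
df = n - 1 = 37
t = (x̄ - μ₀) / (s/√n) = (66.86 - 65) / (15.94/√38) = 0.719
p-value = 0.4765

Since p-value > α = 0.05, we fail to reject H₀.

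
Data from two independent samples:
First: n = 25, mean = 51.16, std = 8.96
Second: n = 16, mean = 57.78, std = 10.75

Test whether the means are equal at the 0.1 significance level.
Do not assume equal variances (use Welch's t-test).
Welch's two-sample t-test:
H₀: μ₁ = μ₂
H₁: μ₁ ≠ μ₂
s₁²/n₁ = 8.96²/25 = 3.2113,  s₂²/n₂ = 10.75²/16 = 7.2227
SE = √(s₁²/n₁ + s₂²/n₂) = √(3.2113 + 7.2227) = 3.2302
df (Welch-Satterthwaite) = (s₁²/n₁ + s₂²/n₂)² / [(s₁²/n₁)²/(n₁-1) + (s₂²/n₂)²/(n₂-1)] ≈ 27.86
t = (x̄₁ - x̄₂) / SE = (51.16 - 57.78) / 3.2302 = -6.62 / 3.2302 = -2.049
p-value = 0.0499

Since p-value < α = 0.1, we reject H₀.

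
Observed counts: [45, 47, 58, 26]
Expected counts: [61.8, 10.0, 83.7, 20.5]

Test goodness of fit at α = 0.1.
Chi-square goodness of fit test:
H₀: observed counts match expected distribution
H₁: observed counts differ from expected distribution
df = k - 1 = 3
χ² = Σ(O - E)²/E
   = (45 - 61.8)²/61.8 + (47 - 10.0)²/10.0 + (58 - 83.7)²/83.7 + (26 - 20.5)²/20.5
   = 4.567 + 136.900 + 7.891 + 1.476
   = 150.83
p-value < 0.0001

Since p-value < α = 0.1, we reject H₀.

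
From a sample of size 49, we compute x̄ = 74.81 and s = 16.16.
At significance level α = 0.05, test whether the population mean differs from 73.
One-sample t-test:
H₀: μ = 73
H₁: μ ≠ 73
df = n - 1 = 48
t = (x̄ - μ₀) / (s/√n) = (74.81 - 73) / (16.16/√49) = 0.784
p-value = 0.4369

Since p-value > α = 0.05, we fail to reject H₀.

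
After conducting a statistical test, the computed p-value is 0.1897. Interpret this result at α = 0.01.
Since p = 0.1897 > α = 0.01, fail to reject H₀.
There is insufficient evidence to reject the null hypothesis; the result is not statistically significant at the 0.01 level.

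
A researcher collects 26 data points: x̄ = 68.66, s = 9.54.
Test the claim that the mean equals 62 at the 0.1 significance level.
One-sample t-test:
H₀: μ = 62
H₁: μ ≠ 62
df = n - 1 = 25
t = (x̄ - μ₀) / (s/√n) = (68.66 - 62) / (9.54/√26) = 3.560
p-value = 0.0015

Since p-value < α = 0.1, we reject H₀.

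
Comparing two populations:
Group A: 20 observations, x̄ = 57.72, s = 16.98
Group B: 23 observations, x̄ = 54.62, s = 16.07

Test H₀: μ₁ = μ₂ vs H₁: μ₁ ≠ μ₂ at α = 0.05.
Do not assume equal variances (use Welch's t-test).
Welch's two-sample t-test:
H₀: μ₁ = μ₂
H₁: μ₁ ≠ μ₂
s₁²/n₁ = 16.98²/20 = 14.4160,  s₂²/n₂ = 16.07²/23 = 11.2280
SE = √(s₁²/n₁ + s₂²/n₂) = √(14.4160 + 11.2280) = 5.0640
df (Welch-Satterthwaite) = (s₁²/n₁ + s₂²/n₂)² / [(s₁²/n₁)²/(n₁-1) + (s₂²/n₂)²/(n₂-1)] ≈ 39.45
t = (x̄₁ - x̄₂) / SE = (57.72 - 54.62) / 5.0640 = 3.10 / 5.0640 = 0.612
p-value = 0.5439

Since p-value > α = 0.05, we fail to reject H₀.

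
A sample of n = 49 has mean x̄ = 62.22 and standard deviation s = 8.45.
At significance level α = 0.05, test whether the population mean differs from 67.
One-sample t-test:
H₀: μ = 67
H₁: μ ≠ 67
df = n - 1 = 48
t = (x̄ - μ₀) / (s/√n) = (62.22 - 67) / (8.45/√49) = -3.960
p-value = 0.0002

Since p-value < α = 0.05, we reject H₀.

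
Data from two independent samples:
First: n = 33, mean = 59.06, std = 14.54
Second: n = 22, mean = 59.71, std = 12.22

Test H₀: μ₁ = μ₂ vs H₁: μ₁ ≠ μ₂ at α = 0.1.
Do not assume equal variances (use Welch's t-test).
Welch's two-sample t-test:
H₀: μ₁ = μ₂
H₁: μ₁ ≠ μ₂
s₁²/n₁ = 14.54²/33 = 6.4064,  s₂²/n₂ = 12.22²/22 = 6.7877
SE = √(s₁²/n₁ + s₂²/n₂) = √(6.4064 + 6.7877) = 3.6324
df (Welch-Satterthwaite) = (s₁²/n₁ + s₂²/n₂)² / [(s₁²/n₁)²/(n₁-1) + (s₂²/n₂)²/(n₂-1)] ≈ 50.07
t = (x̄₁ - x̄₂) / SE = (59.06 - 59.71) / 3.6324 = -0.65 / 3.6324 = -0.179
p-value = 0.8587

Since p-value > α = 0.1, we fail to reject H₀.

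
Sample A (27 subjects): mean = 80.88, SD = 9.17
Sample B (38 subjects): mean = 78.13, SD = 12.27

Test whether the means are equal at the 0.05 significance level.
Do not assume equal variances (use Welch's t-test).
Welch's two-sample t-test:
H₀: μ₁ = μ₂
H₁: μ₁ ≠ μ₂
s₁²/n₁ = 9.17²/27 = 3.1144,  s₂²/n₂ = 12.27²/38 = 3.9619
SE = √(s₁²/n₁ + s₂²/n₂) = √(3.1144 + 3.9619) = 2.6601
df (Welch-Satterthwaite) = (s₁²/n₁ + s₂²/n₂)² / [(s₁²/n₁)²/(n₁-1) + (s₂²/n₂)²/(n₂-1)] ≈ 62.81
t = (x̄₁ - x̄₂) / SE = (80.88 - 78.13) / 2.6601 = 2.75 / 2.6601 = 1.034
p-value = 0.3052

Since p-value > α = 0.05, we fail to reject H₀.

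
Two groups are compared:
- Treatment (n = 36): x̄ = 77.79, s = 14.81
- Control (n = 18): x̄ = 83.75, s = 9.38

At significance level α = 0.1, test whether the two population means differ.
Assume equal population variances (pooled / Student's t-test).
Student's two-sample t-test (equal variances):
H₀: μ₁ = μ₂
H₁: μ₁ ≠ μ₂
df = n₁ + n₂ - 2 = 52
Pooled variance s_p² = [(n₁-1)s₁² + (n₂-1)s₂²] / (n₁ + n₂ - 2) = [(35)(14.81²) + (17)(9.38²)] / 52 = 176.3942
SE = √(s_p²(1/n₁ + 1/n₂)) = √(176.3942 × (1/36 + 1/18)) = 3.8340
t = (x̄₁ - x̄₂) / SE = (77.79 - 83.75) / 3.8340 = -5.96 / 3.8340 = -1.555
p-value = 0.1261

Since p-value > α = 0.1, we fail to reject H₀.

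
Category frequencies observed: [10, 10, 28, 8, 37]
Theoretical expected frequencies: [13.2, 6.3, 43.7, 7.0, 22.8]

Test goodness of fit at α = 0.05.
Chi-square goodness of fit test:
H₀: observed counts match expected distribution
H₁: observed counts differ from expected distribution
df = k - 1 = 4
χ² = Σ(O - E)²/E
   = (10 - 13.2)²/13.2 + (10 - 6.3)²/6.3 + (28 - 43.7)²/43.7 + (8 - 7.0)²/7.0 + (37 - 22.8)²/22.8
   = 0.776 + 2.173 + 5.641 + 0.143 + 8.844
   = 17.58
p-value = 0.0015

Since p-value < α = 0.05, we reject H₀.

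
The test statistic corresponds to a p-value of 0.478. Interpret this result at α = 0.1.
Since p = 0.478 > α = 0.1, fail to reject H₀.
There is insufficient evidence to reject the null hypothesis; the result is not statistically significant at the 0.1 level.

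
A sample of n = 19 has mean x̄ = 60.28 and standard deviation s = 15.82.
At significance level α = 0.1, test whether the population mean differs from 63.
One-sample t-test:
H₀: μ = 63
H₁: μ ≠ 63
df = n - 1 = 18
t = (x̄ - μ₀) / (s/√n) = (60.28 - 63) / (15.82/√19) = -0.749
p-value = 0.4633

Since p-value > α = 0.1, we fail to reject H₀.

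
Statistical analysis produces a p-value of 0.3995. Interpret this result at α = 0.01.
Since p = 0.3995 > α = 0.01, fail to reject H₀.
There is insufficient evidence to reject the null hypothesis; the result is not statistically significant at the 0.01 level.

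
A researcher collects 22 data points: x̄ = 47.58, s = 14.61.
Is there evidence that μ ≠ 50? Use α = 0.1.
One-sample t-test:
H₀: μ = 50
H₁: μ ≠ 50
df = n - 1 = 21
t = (x̄ - μ₀) / (s/√n) = (47.58 - 50) / (14.61/√22) = -0.777
p-value = 0.4459

Since p-value > α = 0.1, we fail to reject H₀.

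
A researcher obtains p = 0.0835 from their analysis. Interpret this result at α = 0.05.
Since p = 0.0835 > α = 0.05, fail to reject H₀.
There is insufficient evidence to reject the null hypothesis; the result is not statistically significant at the 0.05 level.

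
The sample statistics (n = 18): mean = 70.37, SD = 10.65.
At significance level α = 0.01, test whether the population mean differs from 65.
One-sample t-test:
H₀: μ = 65
H₁: μ ≠ 65
df = n - 1 = 17
t = (x̄ - μ₀) / (s/√n) = (70.37 - 65) / (10.65/√18) = 2.139
p-value = 0.0472

Since p-value > α = 0.01, we fail to reject H₀.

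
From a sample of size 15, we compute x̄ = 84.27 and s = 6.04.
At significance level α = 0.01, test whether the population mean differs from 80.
One-sample t-test:
H₀: μ = 80
H₁: μ ≠ 80
df = n - 1 = 14
t = (x̄ - μ₀) / (s/√n) = (84.27 - 80) / (6.04/√15) = 2.738
p-value = 0.0160

Since p-value > α = 0.01, we fail to reject H₀.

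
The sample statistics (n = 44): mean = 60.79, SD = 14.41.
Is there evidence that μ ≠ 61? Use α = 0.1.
One-sample t-test:
H₀: μ = 61
H₁: μ ≠ 61
df = n - 1 = 43
t = (x̄ - μ₀) / (s/√n) = (60.79 - 61) / (14.41/√44) = -0.097
p-value = 0.9234

Since p-value > α = 0.1, we fail to reject H₀.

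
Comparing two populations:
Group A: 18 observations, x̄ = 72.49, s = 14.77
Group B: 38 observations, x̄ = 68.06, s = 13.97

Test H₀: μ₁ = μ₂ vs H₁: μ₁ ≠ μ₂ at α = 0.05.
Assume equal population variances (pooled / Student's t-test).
Student's two-sample t-test (equal variances):
H₀: μ₁ = μ₂
H₁: μ₁ ≠ μ₂
df = n₁ + n₂ - 2 = 54
Pooled variance s_p² = [(n₁-1)s₁² + (n₂-1)s₂²] / (n₁ + n₂ - 2) = [(17)(14.77²) + (37)(13.97²)] / 54 = 202.3991
SE = √(s_p²(1/n₁ + 1/n₂)) = √(202.3991 × (1/18 + 1/38)) = 4.0707
t = (x̄₁ - x̄₂) / SE = (72.49 - 68.06) / 4.0707 = 4.43 / 4.0707 = 1.088
p-value = 0.2813

Since p-value > α = 0.05, we fail to reject H₀.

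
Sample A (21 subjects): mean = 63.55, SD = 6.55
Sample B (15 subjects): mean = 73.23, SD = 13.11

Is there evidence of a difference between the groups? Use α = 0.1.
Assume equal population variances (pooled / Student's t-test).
Student's two-sample t-test (equal variances):
H₀: μ₁ = μ₂
H₁: μ₁ ≠ μ₂
df = n₁ + n₂ - 2 = 34
Pooled variance s_p² = [(n₁-1)s₁² + (n₂-1)s₂²] / (n₁ + n₂ - 2) = [(20)(6.55²) + (14)(13.11²)] / 34 = 96.0076
SE = √(s_p²(1/n₁ + 1/n₂)) = √(96.0076 × (1/21 + 1/15)) = 3.3124
t = (x̄₁ - x̄₂) / SE = (63.55 - 73.23) / 3.3124 = -9.68 / 3.3124 = -2.922
p-value = 0.0061

Since p-value < α = 0.1, we reject H₀.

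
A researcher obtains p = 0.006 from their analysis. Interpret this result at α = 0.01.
Since p = 0.006 < α = 0.01, reject H₀.
There is sufficient evidence to reject the null hypothesis; the result is statistically significant at the 0.01 level.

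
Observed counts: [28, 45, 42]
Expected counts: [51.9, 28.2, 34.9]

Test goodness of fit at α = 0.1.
Chi-square goodness of fit test:
H₀: observed counts match expected distribution
H₁: observed counts differ from expected distribution
df = k - 1 = 2
χ² = Σ(O - E)²/E
   = (28 - 51.9)²/51.9 + (45 - 28.2)²/28.2 + (42 - 34.9)²/34.9
   = 11.006 + 10.009 + 1.444
   = 22.46
p-value < 0.0001

Since p-value < α = 0.1, we reject H₀.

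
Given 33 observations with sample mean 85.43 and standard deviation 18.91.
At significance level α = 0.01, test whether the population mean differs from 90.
One-sample t-test:
H₀: μ = 90
H₁: μ ≠ 90
df = n - 1 = 32
t = (x̄ - μ₀) / (s/√n) = (85.43 - 90) / (18.91/√33) = -1.388
p-value = 0.1746

Since p-value > α = 0.01, we fail to reject H₀.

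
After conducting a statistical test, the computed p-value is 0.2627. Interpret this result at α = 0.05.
Since p = 0.2627 > α = 0.05, fail to reject H₀.
There is insufficient evidence to reject the null hypothesis; the result is not statistically significant at the 0.05 level.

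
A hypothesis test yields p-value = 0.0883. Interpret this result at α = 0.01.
Since p = 0.0883 > α = 0.01, fail to reject H₀.
There is insufficient evidence to reject the null hypothesis; the result is not statistically significant at the 0.01 level.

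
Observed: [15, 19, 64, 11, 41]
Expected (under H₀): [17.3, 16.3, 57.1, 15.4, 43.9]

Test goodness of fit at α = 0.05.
Chi-square goodness of fit test:
H₀: observed counts match expected distribution
H₁: observed counts differ from expected distribution
df = k - 1 = 4
χ² = Σ(O - E)²/E
   = (15 - 17.3)²/17.3 + (19 - 16.3)²/16.3 + (64 - 57.1)²/57.1 + (11 - 15.4)²/15.4 + (41 - 43.9)²/43.9
   = 0.306 + 0.447 + 0.834 + 1.257 + 0.192
   = 3.04
p-value = 0.5519

Since p-value > α = 0.05, we fail to reject H₀.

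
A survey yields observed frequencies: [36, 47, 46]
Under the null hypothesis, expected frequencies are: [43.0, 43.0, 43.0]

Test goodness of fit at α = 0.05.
Chi-square goodness of fit test:
H₀: observed counts match expected distribution
H₁: observed counts differ from expected distribution
df = k - 1 = 2
χ² = Σ(O - E)²/E
   = (36 - 43.0)²/43.0 + (47 - 43.0)²/43.0 + (46 - 43.0)²/43.0
   = 1.140 + 0.372 + 0.209
   = 1.72
p-value = 0.4230

Since p-value > α = 0.05, we fail to reject H₀.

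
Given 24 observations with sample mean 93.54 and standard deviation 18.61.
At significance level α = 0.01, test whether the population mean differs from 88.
One-sample t-test:
H₀: μ = 88
H₁: μ ≠ 88
df = n - 1 = 23
t = (x̄ - μ₀) / (s/√n) = (93.54 - 88) / (18.61/√24) = 1.458
p-value = 0.1583

Since p-value > α = 0.01, we fail to reject H₀.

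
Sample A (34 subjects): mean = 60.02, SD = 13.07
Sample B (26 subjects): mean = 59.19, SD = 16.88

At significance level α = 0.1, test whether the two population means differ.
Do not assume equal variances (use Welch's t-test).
Welch's two-sample t-test:
H₀: μ₁ = μ₂
H₁: μ₁ ≠ μ₂
s₁²/n₁ = 13.07²/34 = 5.0243,  s₂²/n₂ = 16.88²/26 = 10.9590
SE = √(s₁²/n₁ + s₂²/n₂) = √(5.0243 + 10.9590) = 3.9979
df (Welch-Satterthwaite) = (s₁²/n₁ + s₂²/n₂)² / [(s₁²/n₁)²/(n₁-1) + (s₂²/n₂)²/(n₂-1)] ≈ 45.87
t = (x̄₁ - x̄₂) / SE = (60.02 - 59.19) / 3.9979 = 0.83 / 3.9979 = 0.208
p-value = 0.8365

Since p-value > α = 0.1, we fail to reject H₀.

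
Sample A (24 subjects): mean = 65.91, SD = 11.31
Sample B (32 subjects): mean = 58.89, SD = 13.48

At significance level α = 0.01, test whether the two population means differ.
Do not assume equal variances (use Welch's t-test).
Welch's two-sample t-test:
H₀: μ₁ = μ₂
H₁: μ₁ ≠ μ₂
s₁²/n₁ = 11.31²/24 = 5.3298,  s₂²/n₂ = 13.48²/32 = 5.6785
SE = √(s₁²/n₁ + s₂²/n₂) = √(5.3298 + 5.6785) = 3.3179
df (Welch-Satterthwaite) = (s₁²/n₁ + s₂²/n₂)² / [(s₁²/n₁)²/(n₁-1) + (s₂²/n₂)²/(n₂-1)] ≈ 53.26
t = (x̄₁ - x̄₂) / SE = (65.91 - 58.89) / 3.3179 = 7.02 / 3.3179 = 2.116
p-value = 0.0391

Since p-value > α = 0.01, we fail to reject H₀.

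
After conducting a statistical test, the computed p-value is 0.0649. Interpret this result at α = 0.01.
Since p = 0.0649 > α = 0.01, fail to reject H₀.
There is insufficient evidence to reject the null hypothesis; the result is not statistically significant at the 0.01 level.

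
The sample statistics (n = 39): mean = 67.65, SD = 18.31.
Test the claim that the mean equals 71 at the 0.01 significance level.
One-sample t-test:
H₀: μ = 71
H₁: μ ≠ 71
df = n - 1 = 38
t = (x̄ - μ₀) / (s/√n) = (67.65 - 71) / (18.31/√39) = -1.143
p-value = 0.2604

Since p-value > α = 0.01, we fail to reject H₀.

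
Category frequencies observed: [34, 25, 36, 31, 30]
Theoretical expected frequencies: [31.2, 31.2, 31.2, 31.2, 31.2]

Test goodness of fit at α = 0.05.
Chi-square goodness of fit test:
H₀: observed counts match expected distribution
H₁: observed counts differ from expected distribution
df = k - 1 = 4
χ² = Σ(O - E)²/E
   = (34 - 31.2)²/31.2 + (25 - 31.2)²/31.2 + (36 - 31.2)²/31.2 + (31 - 31.2)²/31.2 + (30 - 31.2)²/31.2
   = 0.251 + 1.232 + 0.738 + 0.001 + 0.046
   = 2.27
p-value = 0.6864

Since p-value > α = 0.05, we fail to reject H₀.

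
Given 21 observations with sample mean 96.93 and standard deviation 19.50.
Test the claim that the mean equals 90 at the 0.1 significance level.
One-sample t-test:
H₀: μ = 90
H₁: μ ≠ 90
df = n - 1 = 20
t = (x̄ - μ₀) / (s/√n) = (96.93 - 90) / (19.50/√21) = 1.629
p-value = 0.1191

Since p-value > α = 0.1, we fail to reject H₀.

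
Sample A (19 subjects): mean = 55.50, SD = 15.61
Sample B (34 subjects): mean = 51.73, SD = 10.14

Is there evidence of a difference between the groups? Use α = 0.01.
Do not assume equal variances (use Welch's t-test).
Welch's two-sample t-test:
H₀: μ₁ = μ₂
H₁: μ₁ ≠ μ₂
s₁²/n₁ = 15.61²/19 = 12.8248,  s₂²/n₂ = 10.14²/34 = 3.0241
SE = √(s₁²/n₁ + s₂²/n₂) = √(12.8248 + 3.0241) = 3.9811
df (Welch-Satterthwaite) = (s₁²/n₁ + s₂²/n₂)² / [(s₁²/n₁)²/(n₁-1) + (s₂²/n₂)²/(n₂-1)] ≈ 26.68
t = (x̄₁ - x̄₂) / SE = (55.50 - 51.73) / 3.9811 = 3.77 / 3.9811 = 0.947
p-value = 0.3521

Since p-value > α = 0.01, we fail to reject H₀.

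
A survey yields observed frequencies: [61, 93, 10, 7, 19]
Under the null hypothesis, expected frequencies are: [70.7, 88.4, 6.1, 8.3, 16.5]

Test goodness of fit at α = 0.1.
Chi-square goodness of fit test:
H₀: observed counts match expected distribution
H₁: observed counts differ from expected distribution
df = k - 1 = 4
χ² = Σ(O - E)²/E
   = (61 - 70.7)²/70.7 + (93 - 88.4)²/88.4 + (10 - 6.1)²/6.1 + (7 - 8.3)²/8.3 + (19 - 16.5)²/16.5
   = 1.331 + 0.239 + 2.493 + 0.204 + 0.379
   = 4.65
p-value = 0.3256

Since p-value > α = 0.1, we fail to reject H₀.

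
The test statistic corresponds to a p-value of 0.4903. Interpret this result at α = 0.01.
Since p = 0.4903 > α = 0.01, fail to reject H₀.
There is insufficient evidence to reject the null hypothesis; the result is not statistically significant at the 0.01 level.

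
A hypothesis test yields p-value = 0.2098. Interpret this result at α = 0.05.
Since p = 0.2098 > α = 0.05, fail to reject H₀.
There is insufficient evidence to reject the null hypothesis; the result is not statistically significant at the 0.05 level.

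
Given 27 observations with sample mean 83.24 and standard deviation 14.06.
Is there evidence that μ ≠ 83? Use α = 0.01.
One-sample t-test:
H₀: μ = 83
H₁: μ ≠ 83
df = n - 1 = 26
t = (x̄ - μ₀) / (s/√n) = (83.24 - 83) / (14.06/√27) = 0.089
p-value = 0.9300

Since p-value > α = 0.01, we fail to reject H₀.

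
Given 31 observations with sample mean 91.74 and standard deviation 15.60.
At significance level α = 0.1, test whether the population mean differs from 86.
One-sample t-test:
H₀: μ = 86
H₁: μ ≠ 86
df = n - 1 = 30
t = (x̄ - μ₀) / (s/√n) = (91.74 - 86) / (15.60/√31) = 2.049
p-value = 0.0493

Since p-value < α = 0.1, we reject H₀.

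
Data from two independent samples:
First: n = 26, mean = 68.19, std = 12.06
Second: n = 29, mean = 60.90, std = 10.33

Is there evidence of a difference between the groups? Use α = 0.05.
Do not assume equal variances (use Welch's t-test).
Welch's two-sample t-test:
H₀: μ₁ = μ₂
H₁: μ₁ ≠ μ₂
s₁²/n₁ = 12.06²/26 = 5.5940,  s₂²/n₂ = 10.33²/29 = 3.6796
SE = √(s₁²/n₁ + s₂²/n₂) = √(5.5940 + 3.6796) = 3.0453
df (Welch-Satterthwaite) = (s₁²/n₁ + s₂²/n₂)² / [(s₁²/n₁)²/(n₁-1) + (s₂²/n₂)²/(n₂-1)] ≈ 49.56
t = (x̄₁ - x̄₂) / SE = (68.19 - 60.90) / 3.0453 = 7.29 / 3.0453 = 2.394
p-value = 0.0205

Since p-value < α = 0.05, we reject H₀.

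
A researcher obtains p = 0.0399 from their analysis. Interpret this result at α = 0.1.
Since p = 0.0399 < α = 0.1, reject H₀.
There is sufficient evidence to reject the null hypothesis; the result is statistically significant at the 0.1 level.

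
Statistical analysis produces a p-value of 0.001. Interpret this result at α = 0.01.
Since p = 0.001 < α = 0.01, reject H₀.
There is sufficient evidence to reject the null hypothesis; the result is statistically significant at the 0.01 level.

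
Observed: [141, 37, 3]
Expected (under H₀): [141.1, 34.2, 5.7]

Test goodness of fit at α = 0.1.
Chi-square goodness of fit test:
H₀: observed counts match expected distribution
H₁: observed counts differ from expected distribution
df = k - 1 = 2
χ² = Σ(O - E)²/E
   = (141 - 141.1)²/141.1 + (37 - 34.2)²/34.2 + (3 - 5.7)²/5.7
   = 0.000 + 0.229 + 1.279
   = 1.51
p-value = 0.4704

Since p-value > α = 0.1, we fail to reject H₀.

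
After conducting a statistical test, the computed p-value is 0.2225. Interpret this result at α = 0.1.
Since p = 0.2225 > α = 0.1, fail to reject H₀.
There is insufficient evidence to reject the null hypothesis; the result is not statistically significant at the 0.1 level.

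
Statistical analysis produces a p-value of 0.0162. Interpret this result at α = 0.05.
Since p = 0.0162 < α = 0.05, reject H₀.
There is sufficient evidence to reject the null hypothesis; the result is statistically significant at the 0.05 level.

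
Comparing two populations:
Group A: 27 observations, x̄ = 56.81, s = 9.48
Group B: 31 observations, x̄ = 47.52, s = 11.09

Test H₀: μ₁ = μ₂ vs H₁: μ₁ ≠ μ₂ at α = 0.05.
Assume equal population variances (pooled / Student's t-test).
Student's two-sample t-test (equal variances):
H₀: μ₁ = μ₂
H₁: μ₁ ≠ μ₂
df = n₁ + n₂ - 2 = 56
Pooled variance s_p² = [(n₁-1)s₁² + (n₂-1)s₂²] / (n₁ + n₂ - 2) = [(26)(9.48²) + (30)(11.09²)] / 56 = 107.6120
SE = √(s_p²(1/n₁ + 1/n₂)) = √(107.6120 × (1/27 + 1/31)) = 2.7307
t = (x̄₁ - x̄₂) / SE = (56.81 - 47.52) / 2.7307 = 9.29 / 2.7307 = 3.402
p-value = 0.0012

Since p-value < α = 0.05, we reject H₀.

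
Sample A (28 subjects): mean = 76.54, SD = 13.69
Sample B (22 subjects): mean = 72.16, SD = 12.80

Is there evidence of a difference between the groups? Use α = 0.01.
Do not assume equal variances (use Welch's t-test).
Welch's two-sample t-test:
H₀: μ₁ = μ₂
H₁: μ₁ ≠ μ₂
s₁²/n₁ = 13.69²/28 = 6.6934,  s₂²/n₂ = 12.80²/22 = 7.4473
SE = √(s₁²/n₁ + s₂²/n₂) = √(6.6934 + 7.4473) = 3.7604
df (Welch-Satterthwaite) = (s₁²/n₁ + s₂²/n₂)² / [(s₁²/n₁)²/(n₁-1) + (s₂²/n₂)²/(n₂-1)] ≈ 46.50
t = (x̄₁ - x̄₂) / SE = (76.54 - 72.16) / 3.7604 = 4.38 / 3.7604 = 1.165
p-value = 0.2501

Since p-value > α = 0.01, we fail to reject H₀.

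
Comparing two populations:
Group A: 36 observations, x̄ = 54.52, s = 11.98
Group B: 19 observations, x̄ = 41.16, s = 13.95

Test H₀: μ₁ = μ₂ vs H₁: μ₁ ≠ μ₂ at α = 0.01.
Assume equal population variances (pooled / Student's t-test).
Student's two-sample t-test (equal variances):
H₀: μ₁ = μ₂
H₁: μ₁ ≠ μ₂
df = n₁ + n₂ - 2 = 53
Pooled variance s_p² = [(n₁-1)s₁² + (n₂-1)s₂²] / (n₁ + n₂ - 2) = [(35)(11.98²) + (18)(13.95²)] / 53 = 160.8690
SE = √(s_p²(1/n₁ + 1/n₂)) = √(160.8690 × (1/36 + 1/19)) = 3.5966
t = (x̄₁ - x̄₂) / SE = (54.52 - 41.16) / 3.5966 = 13.36 / 3.5966 = 3.715
p-value = 0.0005

Since p-value < α = 0.01, we reject H₀.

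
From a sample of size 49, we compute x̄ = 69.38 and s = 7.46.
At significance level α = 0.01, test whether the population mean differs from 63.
One-sample t-test:
H₀: μ = 63
H₁: μ ≠ 63
df = n - 1 = 48
t = (x̄ - μ₀) / (s/√n) = (69.38 - 63) / (7.46/√49) = 5.987
p-value < 0.0001

Since p-value < α = 0.01, we reject H₀.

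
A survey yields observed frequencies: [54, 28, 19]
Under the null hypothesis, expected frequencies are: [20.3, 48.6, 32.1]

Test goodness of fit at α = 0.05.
Chi-square goodness of fit test:
H₀: observed counts match expected distribution
H₁: observed counts differ from expected distribution
df = k - 1 = 2
χ² = Σ(O - E)²/E
   = (54 - 20.3)²/20.3 + (28 - 48.6)²/48.6 + (19 - 32.1)²/32.1
   = 55.945 + 8.732 + 5.346
   = 70.02
p-value < 0.0001

Since p-value < α = 0.05, we reject H₀.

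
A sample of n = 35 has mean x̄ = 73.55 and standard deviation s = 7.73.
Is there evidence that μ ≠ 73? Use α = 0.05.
One-sample t-test:
H₀: μ = 73
H₁: μ ≠ 73
df = n - 1 = 34
t = (x̄ - μ₀) / (s/√n) = (73.55 - 73) / (7.73/√35) = 0.421
p-value = 0.6765

Since p-value > α = 0.05, we fail to reject H₀.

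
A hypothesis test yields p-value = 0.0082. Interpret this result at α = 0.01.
Since p = 0.0082 < α = 0.01, reject H₀.
There is sufficient evidence to reject the null hypothesis; the result is statistically significant at the 0.01 level.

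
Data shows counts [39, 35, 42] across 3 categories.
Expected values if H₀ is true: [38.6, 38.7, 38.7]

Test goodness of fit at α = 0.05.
Chi-square goodness of fit test:
H₀: observed counts match expected distribution
H₁: observed counts differ from expected distribution
df = k - 1 = 2
χ² = Σ(O - E)²/E
   = (39 - 38.6)²/38.6 + (35 - 38.7)²/38.7 + (42 - 38.7)²/38.7
   = 0.004 + 0.354 + 0.281
   = 0.64
p-value = 0.7264

Since p-value > α = 0.05, we fail to reject H₀.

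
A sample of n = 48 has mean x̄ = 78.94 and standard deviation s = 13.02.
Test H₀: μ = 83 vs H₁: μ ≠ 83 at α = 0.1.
One-sample t-test:
H₀: μ = 83
H₁: μ ≠ 83
df = n - 1 = 47
t = (x̄ - μ₀) / (s/√n) = (78.94 - 83) / (13.02/√48) = -2.160
p-value = 0.0359

Since p-value < α = 0.1, we reject H₀.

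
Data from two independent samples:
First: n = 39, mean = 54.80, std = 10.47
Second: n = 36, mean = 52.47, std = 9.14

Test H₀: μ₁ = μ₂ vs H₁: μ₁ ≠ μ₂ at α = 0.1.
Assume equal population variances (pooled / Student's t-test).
Student's two-sample t-test (equal variances):
H₀: μ₁ = μ₂
H₁: μ₁ ≠ μ₂
df = n₁ + n₂ - 2 = 73
Pooled variance s_p² = [(n₁-1)s₁² + (n₂-1)s₂²] / (n₁ + n₂ - 2) = [(38)(10.47²) + (35)(9.14²)] / 73 = 97.1162
SE = √(s_p²(1/n₁ + 1/n₂)) = √(97.1162 × (1/39 + 1/36)) = 2.2777
t = (x̄₁ - x̄₂) / SE = (54.80 - 52.47) / 2.2777 = 2.33 / 2.2777 = 1.023
p-value = 0.3097

Since p-value > α = 0.1, we fail to reject H₀.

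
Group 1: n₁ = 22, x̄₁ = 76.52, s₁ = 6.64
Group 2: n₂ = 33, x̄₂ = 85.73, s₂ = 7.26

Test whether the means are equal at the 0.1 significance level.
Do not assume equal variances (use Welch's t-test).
Welch's two-sample t-test:
H₀: μ₁ = μ₂
H₁: μ₁ ≠ μ₂
s₁²/n₁ = 6.64²/22 = 2.0041,  s₂²/n₂ = 7.26²/33 = 1.5972
SE = √(s₁²/n₁ + s₂²/n₂) = √(2.0041 + 1.5972) = 1.8977
df (Welch-Satterthwaite) = (s₁²/n₁ + s₂²/n₂)² / [(s₁²/n₁)²/(n₁-1) + (s₂²/n₂)²/(n₂-1)] ≈ 47.86
t = (x̄₁ - x̄₂) / SE = (76.52 - 85.73) / 1.8977 = -9.21 / 1.8977 = -4.853
p-value < 0.0001

Since p-value < α = 0.1, we reject H₀.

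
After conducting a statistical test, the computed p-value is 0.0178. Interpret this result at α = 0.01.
Since p = 0.0178 > α = 0.01, fail to reject H₀.
There is insufficient evidence to reject the null hypothesis; the result is not statistically significant at the 0.01 level.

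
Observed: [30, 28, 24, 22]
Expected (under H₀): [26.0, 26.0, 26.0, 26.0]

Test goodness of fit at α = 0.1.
Chi-square goodness of fit test:
H₀: observed counts match expected distribution
H₁: observed counts differ from expected distribution
df = k - 1 = 3
χ² = Σ(O - E)²/E
   = (30 - 26.0)²/26.0 + (28 - 26.0)²/26.0 + (24 - 26.0)²/26.0 + (22 - 26.0)²/26.0
   = 0.615 + 0.154 + 0.154 + 0.615
   = 1.54
p-value = 0.6734

Since p-value > α = 0.1, we fail to reject H₀.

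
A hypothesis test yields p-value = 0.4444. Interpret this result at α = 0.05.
Since p = 0.4444 > α = 0.05, fail to reject H₀.
There is insufficient evidence to reject the null hypothesis; the result is not statistically significant at the 0.05 level.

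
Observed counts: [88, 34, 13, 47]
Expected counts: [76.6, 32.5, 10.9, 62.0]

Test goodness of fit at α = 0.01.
Chi-square goodness of fit test:
H₀: observed counts match expected distribution
H₁: observed counts differ from expected distribution
df = k - 1 = 3
χ² = Σ(O - E)²/E
   = (88 - 76.6)²/76.6 + (34 - 32.5)²/32.5 + (13 - 10.9)²/10.9 + (47 - 62.0)²/62.0
   = 1.697 + 0.069 + 0.405 + 3.629
   = 5.80
p-value = 0.1218

Since p-value > α = 0.01, we fail to reject H₀.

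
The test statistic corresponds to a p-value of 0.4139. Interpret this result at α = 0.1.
Since p = 0.4139 > α = 0.1, fail to reject H₀.
There is insufficient evidence to reject the null hypothesis; the result is not statistically significant at the 0.1 level.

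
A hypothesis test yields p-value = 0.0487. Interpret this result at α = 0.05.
Since p = 0.0487 < α = 0.05, reject H₀.
There is sufficient evidence to reject the null hypothesis; the result is statistically significant at the 0.05 level.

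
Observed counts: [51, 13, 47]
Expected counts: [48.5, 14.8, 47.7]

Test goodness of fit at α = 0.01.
Chi-square goodness of fit test:
H₀: observed counts match expected distribution
H₁: observed counts differ from expected distribution
df = k - 1 = 2
χ² = Σ(O - E)²/E
   = (51 - 48.5)²/48.5 + (13 - 14.8)²/14.8 + (47 - 47.7)²/47.7
   = 0.129 + 0.219 + 0.010
   = 0.36
p-value = 0.8361

Since p-value > α = 0.01, we fail to reject H₀.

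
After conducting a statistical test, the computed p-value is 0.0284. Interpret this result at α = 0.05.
Since p = 0.0284 < α = 0.05, reject H₀.
There is sufficient evidence to reject the null hypothesis; the result is statistically significant at the 0.05 level.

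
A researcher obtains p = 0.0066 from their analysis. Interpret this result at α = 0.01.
Since p = 0.0066 < α = 0.01, reject H₀.
There is sufficient evidence to reject the null hypothesis; the result is statistically significant at the 0.01 level.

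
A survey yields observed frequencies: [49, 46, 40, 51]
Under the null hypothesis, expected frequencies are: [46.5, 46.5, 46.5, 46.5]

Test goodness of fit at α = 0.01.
Chi-square goodness of fit test:
H₀: observed counts match expected distribution
H₁: observed counts differ from expected distribution
df = k - 1 = 3
χ² = Σ(O - E)²/E
   = (49 - 46.5)²/46.5 + (46 - 46.5)²/46.5 + (40 - 46.5)²/46.5 + (51 - 46.5)²/46.5
   = 0.134 + 0.005 + 0.909 + 0.435
   = 1.48
p-value = 0.6860

Since p-value > α = 0.01, we fail to reject H₀.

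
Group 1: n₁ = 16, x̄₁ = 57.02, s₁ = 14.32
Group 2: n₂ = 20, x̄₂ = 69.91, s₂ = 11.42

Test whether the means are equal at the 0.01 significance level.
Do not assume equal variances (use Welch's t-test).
Welch's two-sample t-test:
H₀: μ₁ = μ₂
H₁: μ₁ ≠ μ₂
s₁²/n₁ = 14.32²/16 = 12.8164,  s₂²/n₂ = 11.42²/20 = 6.5208
SE = √(s₁²/n₁ + s₂²/n₂) = √(12.8164 + 6.5208) = 4.3974
df (Welch-Satterthwaite) = (s₁²/n₁ + s₂²/n₂)² / [(s₁²/n₁)²/(n₁-1) + (s₂²/n₂)²/(n₂-1)] ≈ 28.35
t = (x̄₁ - x̄₂) / SE = (57.02 - 69.91) / 4.3974 = -12.89 / 4.3974 = -2.931
p-value = 0.0066

Since p-value < α = 0.01, we reject H₀.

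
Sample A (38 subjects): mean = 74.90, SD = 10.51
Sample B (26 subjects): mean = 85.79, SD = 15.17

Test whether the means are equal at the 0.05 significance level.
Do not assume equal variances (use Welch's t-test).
Welch's two-sample t-test:
H₀: μ₁ = μ₂
H₁: μ₁ ≠ μ₂
s₁²/n₁ = 10.51²/38 = 2.9068,  s₂²/n₂ = 15.17²/26 = 8.8511
SE = √(s₁²/n₁ + s₂²/n₂) = √(2.9068 + 8.8511) = 3.4290
df (Welch-Satterthwaite) = (s₁²/n₁ + s₂²/n₂)² / [(s₁²/n₁)²/(n₁-1) + (s₂²/n₂)²/(n₂-1)] ≈ 41.12
t = (x̄₁ - x̄₂) / SE = (74.90 - 85.79) / 3.4290 = -10.89 / 3.4290 = -3.176
p-value = 0.0028

Since p-value < α = 0.05, we reject H₀.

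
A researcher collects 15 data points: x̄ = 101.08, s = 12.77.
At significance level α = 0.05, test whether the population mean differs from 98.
One-sample t-test:
H₀: μ = 98
H₁: μ ≠ 98
df = n - 1 = 14
t = (x̄ - μ₀) / (s/√n) = (101.08 - 98) / (12.77/√15) = 0.934
p-value = 0.3661

Since p-value > α = 0.05, we fail to reject H₀.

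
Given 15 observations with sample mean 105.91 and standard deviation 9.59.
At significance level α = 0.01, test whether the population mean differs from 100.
One-sample t-test:
H₀: μ = 100
H₁: μ ≠ 100
df = n - 1 = 14
t = (x̄ - μ₀) / (s/√n) = (105.91 - 100) / (9.59/√15) = 2.387
p-value = 0.0317

Since p-value > α = 0.01, we fail to reject H₀.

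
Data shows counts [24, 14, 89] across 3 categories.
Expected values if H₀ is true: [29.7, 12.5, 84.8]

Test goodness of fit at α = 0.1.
Chi-square goodness of fit test:
H₀: observed counts match expected distribution
H₁: observed counts differ from expected distribution
df = k - 1 = 2
χ² = Σ(O - E)²/E
   = (24 - 29.7)²/29.7 + (14 - 12.5)²/12.5 + (89 - 84.8)²/84.8
   = 1.094 + 0.180 + 0.208
   = 1.48
p-value = 0.4766

Since p-value > α = 0.1, we fail to reject H₀.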